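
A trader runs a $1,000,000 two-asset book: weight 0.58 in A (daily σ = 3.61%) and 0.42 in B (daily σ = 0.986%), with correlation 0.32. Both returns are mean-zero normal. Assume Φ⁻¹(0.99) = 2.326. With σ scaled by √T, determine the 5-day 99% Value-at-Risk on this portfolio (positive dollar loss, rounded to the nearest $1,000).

$118,000

σ_p = √(0.58²·3.61² + 0.42²·0.986² + 2·0.32·0.58·0.42·3.61·0.986) = 2.261%.
σ_{5d} = 2.261% × √5 = 5.056%.
VaR = 2.326 × 5.056% = 11.760%; on $1,000,000 that is $117,600.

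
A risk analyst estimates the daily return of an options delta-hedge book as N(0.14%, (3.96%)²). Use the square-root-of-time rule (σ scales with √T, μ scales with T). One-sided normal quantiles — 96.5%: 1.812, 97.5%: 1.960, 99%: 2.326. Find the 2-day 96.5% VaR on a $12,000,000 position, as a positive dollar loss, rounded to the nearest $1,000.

$1,184,000

σ_{2d} = 3.96% × √2 = 5.600%; μ_{2d} = 2 × 0.14% = 0.280%.
VaR = −(0.280%) + 1.812 × 5.600% = 9.867%.
On $12,000,000: 0.09867 × $12,000,000 = $1,184,040.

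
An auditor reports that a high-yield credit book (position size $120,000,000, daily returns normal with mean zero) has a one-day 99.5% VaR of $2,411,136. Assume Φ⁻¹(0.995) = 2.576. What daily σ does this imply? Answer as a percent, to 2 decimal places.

VaR as a fraction: $2,411,136 / $120,000,000 = 2.009%.
σ = VaR / z = 2.009% / 2.576 = 0.780%.

0.78%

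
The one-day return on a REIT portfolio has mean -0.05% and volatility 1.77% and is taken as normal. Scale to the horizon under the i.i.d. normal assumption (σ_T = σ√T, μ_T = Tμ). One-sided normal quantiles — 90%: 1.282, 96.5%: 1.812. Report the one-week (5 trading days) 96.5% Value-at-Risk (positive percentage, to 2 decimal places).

σ_{5d} = 1.77% × √5 = 3.958%; μ_{5d} = 5 × -0.05% = -0.250%.
VaR = −(-0.250%) + 1.812 × 3.958% = 7.422%.

7.42%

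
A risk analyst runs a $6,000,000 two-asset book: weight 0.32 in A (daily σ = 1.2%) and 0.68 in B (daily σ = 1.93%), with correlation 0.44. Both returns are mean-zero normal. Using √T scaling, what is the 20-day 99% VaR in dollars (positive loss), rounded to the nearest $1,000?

$949,000

σ_p = √(0.32²·1.2² + 0.68²·1.93² + 2·0.44·0.32·0.68·1.2·1.93) = 1.521%.
σ_{20d} = 1.521% × √20 = 6.802%.
z(99%) = 2.326.
VaR = 2.326 × 6.802% = 15.821%; on $6,000,000 that is $949,260.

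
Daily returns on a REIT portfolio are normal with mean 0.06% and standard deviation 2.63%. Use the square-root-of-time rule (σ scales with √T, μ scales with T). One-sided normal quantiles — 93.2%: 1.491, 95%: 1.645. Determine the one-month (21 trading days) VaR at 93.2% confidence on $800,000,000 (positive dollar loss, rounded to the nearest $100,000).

σ_{21d} = 2.63% × √21 = 12.052%; μ_{21d} = 21 × 0.06% = 1.260%.
VaR = −(1.260%) + 1.491 × 12.052% = 16.710%.
On $800,000,000: 0.16710 × $800,000,000 = $133,680,000.

$133,700,000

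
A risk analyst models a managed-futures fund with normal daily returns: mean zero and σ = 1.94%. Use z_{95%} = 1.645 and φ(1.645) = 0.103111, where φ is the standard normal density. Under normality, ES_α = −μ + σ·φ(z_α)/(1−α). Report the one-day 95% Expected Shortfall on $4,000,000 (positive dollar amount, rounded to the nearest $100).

Tail multiplier: φ(z)/(1−α) = 0.103111 / 0.05 = 2.062.
ES = 1.94% × 2.062 = 4.000%.
On $4,000,000: 0.04000 × $4,000,000 = $160,000.

$160,000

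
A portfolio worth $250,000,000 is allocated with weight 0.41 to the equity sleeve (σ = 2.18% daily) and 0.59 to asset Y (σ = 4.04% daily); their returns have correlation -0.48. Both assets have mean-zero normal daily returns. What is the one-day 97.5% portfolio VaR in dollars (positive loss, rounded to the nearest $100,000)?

σ_p² = 0.41²·2.18² + 0.59²·4.04² + 2·-0.48·0.41·0.59·2.18·4.04 = 4.4352 (%²).
σ_p = √4.4352 = 2.106%.
At 97.5%, z = 1.960.
VaR = 1.960 × 2.106% = 4.128%; on $250,000,000 that is $10,320,000.

$10,300,000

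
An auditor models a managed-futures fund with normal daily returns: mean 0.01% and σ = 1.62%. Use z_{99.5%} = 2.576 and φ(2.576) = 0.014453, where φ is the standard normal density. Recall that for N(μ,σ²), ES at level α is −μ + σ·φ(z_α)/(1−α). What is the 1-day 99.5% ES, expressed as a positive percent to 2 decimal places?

Tail multiplier: φ(z)/(1−α) = 0.014453 / 0.005 = 2.891.
ES = −(0.01%) + 1.62% × 2.891 = 4.673%.

4.67%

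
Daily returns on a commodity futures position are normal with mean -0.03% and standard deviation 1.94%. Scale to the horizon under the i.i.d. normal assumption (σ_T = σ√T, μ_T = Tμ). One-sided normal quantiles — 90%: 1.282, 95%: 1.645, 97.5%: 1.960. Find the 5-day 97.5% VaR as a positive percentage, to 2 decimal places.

8.65%

σ_{5d} = 1.94% × √5 = 4.338%; μ_{5d} = 5 × -0.03% = -0.150%.
VaR = −(-0.150%) + 1.960 × 4.338% = 8.652%.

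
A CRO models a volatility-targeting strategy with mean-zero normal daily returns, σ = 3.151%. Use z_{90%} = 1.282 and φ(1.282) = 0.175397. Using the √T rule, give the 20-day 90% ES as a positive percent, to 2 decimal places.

24.72%

σ_{20d} = 3.151% × √20 = 14.092%.
ES multiplier = φ(z)/(1−α) = 0.175397/0.1 = 1.754.
ES = 14.092% × 1.754 = 24.717%.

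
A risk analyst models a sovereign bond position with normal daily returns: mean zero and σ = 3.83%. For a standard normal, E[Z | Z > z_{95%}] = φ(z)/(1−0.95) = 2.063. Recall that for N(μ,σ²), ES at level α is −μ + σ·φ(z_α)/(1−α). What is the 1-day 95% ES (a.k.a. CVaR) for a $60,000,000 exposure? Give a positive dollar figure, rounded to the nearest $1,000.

ES = 3.83% × 2.063 = 7.901%.
On $60,000,000: 0.07901 × $60,000,000 = $4,740,600.

$4,741,000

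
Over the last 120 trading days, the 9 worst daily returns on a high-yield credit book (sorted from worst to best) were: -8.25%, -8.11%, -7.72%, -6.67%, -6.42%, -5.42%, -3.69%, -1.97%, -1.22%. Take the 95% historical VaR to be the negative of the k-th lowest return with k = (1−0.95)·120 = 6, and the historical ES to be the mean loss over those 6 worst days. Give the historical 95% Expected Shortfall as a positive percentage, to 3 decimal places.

The 6 worst returns sum to -42.59%.
ES = −(-42.59%) / 6 = 7.0983…% ≈ 7.098%.

7.098%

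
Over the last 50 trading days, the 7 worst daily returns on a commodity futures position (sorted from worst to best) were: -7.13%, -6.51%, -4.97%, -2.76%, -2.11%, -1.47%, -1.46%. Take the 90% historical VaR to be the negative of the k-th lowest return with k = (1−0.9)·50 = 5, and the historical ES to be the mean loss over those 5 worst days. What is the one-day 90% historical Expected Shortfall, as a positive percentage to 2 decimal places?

4.70%

The 5 worst returns sum to -23.48%.
ES = −(-23.48%) / 5 = 4.696% ≈ 4.70%.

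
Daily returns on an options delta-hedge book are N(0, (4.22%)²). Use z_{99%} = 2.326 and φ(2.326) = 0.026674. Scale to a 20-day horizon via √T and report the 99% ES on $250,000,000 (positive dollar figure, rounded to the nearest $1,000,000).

$126,000,000

σ_{20d} = 4.22% × √20 = 18.872%.
ES multiplier = φ(z)/(1−α) = 0.026674/0.01 = 2.667.
ES = 18.872% × 2.667 = 50.332%; on $250,000,000: $125,830,000.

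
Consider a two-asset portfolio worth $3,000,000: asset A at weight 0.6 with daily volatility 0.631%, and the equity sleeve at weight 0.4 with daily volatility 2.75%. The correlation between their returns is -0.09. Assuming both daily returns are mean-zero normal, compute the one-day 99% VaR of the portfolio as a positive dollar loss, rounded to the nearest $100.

σ_p² = 0.6²·0.631² + 0.4²·2.75² + 2·-0.09·0.6·0.4·0.631·2.75 = 1.2784 (%²).
σ_p = √1.2784 = 1.131%.
At 99%, z = 2.326.
VaR = 2.326 × 1.131% = 2.631%; on $3,000,000 that is $78,930.

$78,900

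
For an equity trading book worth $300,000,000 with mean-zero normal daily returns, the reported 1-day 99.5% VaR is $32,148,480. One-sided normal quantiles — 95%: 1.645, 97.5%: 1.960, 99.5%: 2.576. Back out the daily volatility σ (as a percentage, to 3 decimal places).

VaR as a fraction: $32,148,480 / $300,000,000 = 10.716%.
σ = VaR / z = 10.716% / 2.576 = 4.160%.

4.160%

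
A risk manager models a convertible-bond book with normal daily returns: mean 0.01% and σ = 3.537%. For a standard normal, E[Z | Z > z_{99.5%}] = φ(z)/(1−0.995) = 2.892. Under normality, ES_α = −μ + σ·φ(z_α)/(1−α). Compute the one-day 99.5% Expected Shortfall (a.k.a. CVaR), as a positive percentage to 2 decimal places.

ES = −(0.01%) + 3.537% × 2.892 = 10.219%.

10.22%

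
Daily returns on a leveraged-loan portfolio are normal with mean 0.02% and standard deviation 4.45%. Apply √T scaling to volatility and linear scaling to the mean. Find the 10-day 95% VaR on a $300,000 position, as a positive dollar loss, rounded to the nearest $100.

At 95%, z = 1.645.
σ_{10d} = 4.45% × √10 = 14.072%; μ_{10d} = 10 × 0.02% = 0.200%.
VaR = −(0.200%) + 1.645 × 14.072% = 22.948%.
On $300,000: 0.22948 × $300,000 = $68,844.

$68,800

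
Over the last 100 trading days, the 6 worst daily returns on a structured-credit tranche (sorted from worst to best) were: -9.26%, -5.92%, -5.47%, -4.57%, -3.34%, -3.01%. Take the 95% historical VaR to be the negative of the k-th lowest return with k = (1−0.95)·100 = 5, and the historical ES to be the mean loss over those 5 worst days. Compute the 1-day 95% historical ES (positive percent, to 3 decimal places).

The 5 worst returns sum to -28.56%.
ES = −(-28.56%) / 5 = 5.712%.

5.712%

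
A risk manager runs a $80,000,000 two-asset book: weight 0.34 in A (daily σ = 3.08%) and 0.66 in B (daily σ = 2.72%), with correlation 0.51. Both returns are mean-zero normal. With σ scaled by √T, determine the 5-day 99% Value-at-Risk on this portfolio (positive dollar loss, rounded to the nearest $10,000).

$10,390,000

σ_p = √(0.34²·3.08² + 0.66²·2.72² + 2·0.51·0.34·0.66·3.08·2.72) = 2.497%.
σ_{5d} = 2.497% × √5 = 5.583%.
z(99%) = 2.326.
VaR = 2.326 × 5.583% = 12.986%; on $80,000,000 that is $10,388,800.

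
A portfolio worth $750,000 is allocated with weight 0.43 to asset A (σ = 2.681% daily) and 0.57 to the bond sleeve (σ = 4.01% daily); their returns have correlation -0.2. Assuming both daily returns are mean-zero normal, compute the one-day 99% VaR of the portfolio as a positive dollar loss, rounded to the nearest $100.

σ_p² = 0.43²·2.681² + 0.57²·4.01² + 2·-0.2·0.43·0.57·2.681·4.01 = 5.4994 (%²).
σ_p = √5.4994 = 2.345%.
At 99%, z = 2.326.
VaR = 2.326 × 2.345% = 5.454%; on $750,000 that is $40,905.

$40,900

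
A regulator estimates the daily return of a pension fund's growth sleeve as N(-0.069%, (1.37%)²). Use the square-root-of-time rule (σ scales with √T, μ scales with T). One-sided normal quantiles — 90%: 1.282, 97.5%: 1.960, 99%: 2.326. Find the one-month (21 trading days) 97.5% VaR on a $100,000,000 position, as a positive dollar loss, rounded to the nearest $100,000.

σ_{21d} = 1.37% × √21 = 6.278%; μ_{21d} = 21 × -0.069% = -1.449%.
VaR = −(-1.449%) + 1.960 × 6.278% = 13.754%.
On $100,000,000: 0.13754 × $100,000,000 = $13,754,000.

$13,800,000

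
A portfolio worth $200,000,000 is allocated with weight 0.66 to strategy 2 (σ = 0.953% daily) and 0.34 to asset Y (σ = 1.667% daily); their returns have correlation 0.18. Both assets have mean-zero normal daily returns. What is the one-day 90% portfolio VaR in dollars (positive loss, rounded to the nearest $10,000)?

$2,360,000

σ_p² = 0.66²·0.953² + 0.34²·1.667² + 2·0.18·0.66·0.34·0.953·1.667 = 0.8452 (%²).
σ_p = √0.8452 = 0.919%.
At 90%, z = 1.282.
VaR = 1.282 × 0.919% = 1.178%; on $200,000,000 that is $2,356,000.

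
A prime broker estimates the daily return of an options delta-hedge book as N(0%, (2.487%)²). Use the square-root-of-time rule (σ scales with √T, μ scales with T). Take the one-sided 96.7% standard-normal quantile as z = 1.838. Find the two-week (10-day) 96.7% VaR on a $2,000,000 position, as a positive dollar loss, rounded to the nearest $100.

$289,100

σ_{10d} = 2.487% × √10 = 7.865%.
VaR = 1.838 × 7.865% = 14.456%.
On $2,000,000: 0.14456 × $2,000,000 = $289,120.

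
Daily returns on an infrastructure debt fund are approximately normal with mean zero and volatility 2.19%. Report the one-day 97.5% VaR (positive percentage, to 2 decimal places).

At 97.5% one-sided, z = 1.960.
VaR = z·σ = 1.960 × 2.19% = 4.292%.

4.29%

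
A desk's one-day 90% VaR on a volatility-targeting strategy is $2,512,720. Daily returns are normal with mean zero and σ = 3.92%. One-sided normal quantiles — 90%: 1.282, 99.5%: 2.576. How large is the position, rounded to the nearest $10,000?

$50,000,000

VaR as a fraction of value: z·σ = 1.282 × 3.92% = 5.02544%.
Position = $2,512,720 / 0.0502544 = $50,000,000.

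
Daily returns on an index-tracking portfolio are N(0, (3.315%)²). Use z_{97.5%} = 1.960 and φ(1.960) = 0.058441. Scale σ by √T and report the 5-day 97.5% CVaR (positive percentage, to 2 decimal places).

17.33%

σ_{5d} = 3.315% × √5 = 7.413%.
ES multiplier = φ(z)/(1−α) = 0.058441/0.025 = 2.338.
ES = 7.413% × 2.338 = 17.332%.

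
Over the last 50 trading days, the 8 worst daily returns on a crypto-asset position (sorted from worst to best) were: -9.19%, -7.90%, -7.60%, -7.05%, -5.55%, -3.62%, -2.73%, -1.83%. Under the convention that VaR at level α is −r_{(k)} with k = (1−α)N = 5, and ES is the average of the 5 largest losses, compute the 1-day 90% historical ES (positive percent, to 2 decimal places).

The 5 worst returns sum to -37.29%.
ES = −(-37.29%) / 5 = 7.458% ≈ 7.46%.

7.46%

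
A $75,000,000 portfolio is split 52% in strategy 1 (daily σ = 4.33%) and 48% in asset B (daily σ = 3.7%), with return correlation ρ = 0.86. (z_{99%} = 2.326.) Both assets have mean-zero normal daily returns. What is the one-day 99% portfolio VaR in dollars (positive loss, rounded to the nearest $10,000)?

σ_p² = 0.52²·4.33² + 0.48²·3.7² + 2·0.86·0.52·0.48·4.33·3.7 = 15.1019 (%²).
σ_p = √15.1019 = 3.886%.
VaR = 2.326 × 3.886% = 9.039%; on $75,000,000 that is $6,779,250.

$6,780,000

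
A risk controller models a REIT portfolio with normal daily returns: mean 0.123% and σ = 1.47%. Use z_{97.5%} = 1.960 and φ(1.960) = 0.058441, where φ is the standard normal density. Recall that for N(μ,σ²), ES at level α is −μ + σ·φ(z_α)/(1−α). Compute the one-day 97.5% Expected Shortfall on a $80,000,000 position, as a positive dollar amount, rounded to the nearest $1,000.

$2,651,000

Tail multiplier: φ(z)/(1−α) = 0.058441 / 0.025 = 2.338.
ES = −(0.123%) + 1.47% × 2.338 = 3.314%.
On $80,000,000: 0.03314 × $80,000,000 = $2,651,200.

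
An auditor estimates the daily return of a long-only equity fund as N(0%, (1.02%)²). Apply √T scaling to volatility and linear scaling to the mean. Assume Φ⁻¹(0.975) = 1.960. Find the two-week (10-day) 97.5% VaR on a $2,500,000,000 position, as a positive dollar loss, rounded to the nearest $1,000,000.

$158,000,000

σ_{10d} = 1.02% × √10 = 3.226%.
VaR = 1.960 × 3.226% = 6.323%.
On $2,500,000,000: 0.06323 × $2,500,000,000 = $158,075,000.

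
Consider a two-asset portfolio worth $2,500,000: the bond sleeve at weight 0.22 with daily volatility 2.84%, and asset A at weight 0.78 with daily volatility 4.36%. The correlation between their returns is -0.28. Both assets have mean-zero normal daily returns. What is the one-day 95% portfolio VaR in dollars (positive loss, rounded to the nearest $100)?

σ_p² = 0.22²·2.84² + 0.78²·4.36² + 2·-0.28·0.22·0.78·2.84·4.36 = 10.7659 (%²).
σ_p = √10.7659 = 3.281%.
At 95%, z = 1.645.
VaR = 1.645 × 3.281% = 5.397%; on $2,500,000 that is $134,925.

$134,900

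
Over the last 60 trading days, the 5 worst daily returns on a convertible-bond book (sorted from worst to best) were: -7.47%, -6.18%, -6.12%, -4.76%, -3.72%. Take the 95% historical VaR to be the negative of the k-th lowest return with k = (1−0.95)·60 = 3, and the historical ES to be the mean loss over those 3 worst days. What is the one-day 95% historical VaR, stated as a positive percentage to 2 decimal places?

k = 3; the 3rd lowest return is -6.12%, so VaR = 6.12%.

6.12%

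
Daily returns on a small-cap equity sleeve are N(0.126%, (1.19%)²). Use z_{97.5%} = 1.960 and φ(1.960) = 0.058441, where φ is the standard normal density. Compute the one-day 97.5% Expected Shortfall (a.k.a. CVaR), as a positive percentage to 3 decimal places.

2.656%

Tail multiplier: φ(z)/(1−α) = 0.058441 / 0.025 = 2.338.
ES = −(0.126%) + 1.19% × 2.338 = 2.656%.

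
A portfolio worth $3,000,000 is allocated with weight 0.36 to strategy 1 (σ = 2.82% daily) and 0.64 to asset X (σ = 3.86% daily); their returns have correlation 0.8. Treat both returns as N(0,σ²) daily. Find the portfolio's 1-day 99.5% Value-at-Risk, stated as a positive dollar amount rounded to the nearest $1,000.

$258,000

σ_p² = 0.36²·2.82² + 0.64²·3.86² + 2·0.8·0.36·0.64·2.82·3.86 = 11.1462 (%²).
σ_p = √11.1462 = 3.339%.
At 99.5%, z = 2.576.
VaR = 2.576 × 3.339% = 8.601%; on $3,000,000 that is $258,030.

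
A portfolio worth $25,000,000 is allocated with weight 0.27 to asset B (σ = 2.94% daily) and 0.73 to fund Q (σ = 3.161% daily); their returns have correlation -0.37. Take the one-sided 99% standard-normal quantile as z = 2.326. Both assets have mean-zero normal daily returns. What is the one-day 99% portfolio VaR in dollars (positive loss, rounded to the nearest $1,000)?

σ_p² = 0.27²·2.94² + 0.73²·3.161² + 2·-0.37·0.27·0.73·2.94·3.161 = 4.5993 (%²).
σ_p = √4.5993 = 2.145%.
VaR = 2.326 × 2.145% = 4.989%; on $25,000,000 that is $1,247,250.

$1,247,000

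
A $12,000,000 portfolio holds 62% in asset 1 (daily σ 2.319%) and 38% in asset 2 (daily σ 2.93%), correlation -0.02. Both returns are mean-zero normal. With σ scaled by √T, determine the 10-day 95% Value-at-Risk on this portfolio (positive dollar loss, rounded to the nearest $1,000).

$1,124,000

σ_p = √(0.62²·2.319² + 0.38²·2.93² + 2·-0.02·0.62·0.38·2.319·2.93) = 1.801%.
σ_{10d} = 1.801% × √10 = 5.695%.
z(95%) = 1.645.
VaR = 1.645 × 5.695% = 9.368%; on $12,000,000 that is $1,124,160.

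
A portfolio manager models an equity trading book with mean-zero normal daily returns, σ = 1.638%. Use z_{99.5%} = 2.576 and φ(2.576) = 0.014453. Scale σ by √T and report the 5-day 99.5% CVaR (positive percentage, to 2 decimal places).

10.59%

σ_{5d} = 1.638% × √5 = 3.663%.
ES multiplier = φ(z)/(1−α) = 0.014453/0.005 = 2.891.
ES = 3.663% × 2.891 = 10.590%.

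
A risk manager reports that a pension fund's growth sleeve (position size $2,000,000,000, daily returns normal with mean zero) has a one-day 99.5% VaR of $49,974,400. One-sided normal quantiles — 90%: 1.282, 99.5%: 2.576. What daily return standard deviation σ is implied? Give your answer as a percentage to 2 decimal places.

0.97%

VaR as a fraction: $49,974,400 / $2,000,000,000 = 2.499%.
σ = VaR / z = 2.499% / 2.576 = 0.970%.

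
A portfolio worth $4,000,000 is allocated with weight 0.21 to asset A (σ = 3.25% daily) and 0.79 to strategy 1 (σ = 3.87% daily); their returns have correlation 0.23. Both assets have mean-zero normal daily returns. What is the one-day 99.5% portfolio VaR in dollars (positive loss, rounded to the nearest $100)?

σ_p² = 0.21²·3.25² + 0.79²·3.87² + 2·0.23·0.21·0.79·3.25·3.87 = 10.7727 (%²).
σ_p = √10.7727 = 3.282%.
At 99.5%, z = 2.576.
VaR = 2.576 × 3.282% = 8.454%; on $4,000,000 that is $338,160.

$338,200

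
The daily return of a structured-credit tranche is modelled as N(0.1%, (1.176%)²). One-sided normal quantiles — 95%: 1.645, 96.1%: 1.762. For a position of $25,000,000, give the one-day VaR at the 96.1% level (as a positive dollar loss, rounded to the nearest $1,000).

VaR = −μ + z·σ = −(0.1%) + 1.762 × 1.176% = 1.972%.
On $25,000,000: 0.01972 × $25,000,000 = $493,000.

$493,000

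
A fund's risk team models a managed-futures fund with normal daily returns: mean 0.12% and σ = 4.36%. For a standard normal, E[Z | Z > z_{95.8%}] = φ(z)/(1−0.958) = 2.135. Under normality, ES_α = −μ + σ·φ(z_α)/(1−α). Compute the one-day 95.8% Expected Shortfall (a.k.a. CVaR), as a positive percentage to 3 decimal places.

ES = −(0.12%) + 4.36% × 2.135 = 9.189%.

9.189%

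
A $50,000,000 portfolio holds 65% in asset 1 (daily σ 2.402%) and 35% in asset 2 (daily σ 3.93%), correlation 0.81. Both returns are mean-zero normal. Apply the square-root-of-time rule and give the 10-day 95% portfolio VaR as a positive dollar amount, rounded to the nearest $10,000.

σ_p = √(0.65²·2.402² + 0.35²·3.93² + 2·0.81·0.65·0.35·2.402·3.93) = 2.794%.
σ_{10d} = 2.794% × √10 = 8.835%.
z(95%) = 1.645.
VaR = 1.645 × 8.835% = 14.534%; on $50,000,000 that is $7,267,000.

$7,270,000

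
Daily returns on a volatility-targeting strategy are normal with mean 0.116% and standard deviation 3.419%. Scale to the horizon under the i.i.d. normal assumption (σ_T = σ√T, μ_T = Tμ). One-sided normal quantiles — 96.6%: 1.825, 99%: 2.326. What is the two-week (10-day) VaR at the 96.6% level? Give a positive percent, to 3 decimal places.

18.572%

σ_{10d} = 3.419% × √10 = 10.812%; μ_{10d} = 10 × 0.116% = 1.160%.
VaR = −(1.160%) + 1.825 × 10.812% = 18.572%.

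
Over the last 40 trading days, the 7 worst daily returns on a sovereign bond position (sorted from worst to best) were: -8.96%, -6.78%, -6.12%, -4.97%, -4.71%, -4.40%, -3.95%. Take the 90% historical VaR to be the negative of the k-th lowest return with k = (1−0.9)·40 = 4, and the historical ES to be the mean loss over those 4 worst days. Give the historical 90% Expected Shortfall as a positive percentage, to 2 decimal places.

6.71%

The 4 worst returns sum to -26.83%.
ES = −(-26.83%) / 4 = 6.7075% ≈ 6.71%.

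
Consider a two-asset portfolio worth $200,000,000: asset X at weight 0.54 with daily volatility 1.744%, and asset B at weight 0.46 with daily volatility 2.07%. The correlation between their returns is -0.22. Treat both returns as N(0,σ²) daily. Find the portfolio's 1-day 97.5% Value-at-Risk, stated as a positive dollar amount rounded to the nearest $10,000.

σ_p² = 0.54²·1.744² + 0.46²·2.07² + 2·-0.22·0.54·0.46·1.744·2.07 = 1.3990 (%²).
σ_p = √1.3990 = 1.183%.
At 97.5%, z = 1.960.
VaR = 1.960 × 1.183% = 2.319%; on $200,000,000 that is $4,638,000.

$4,640,000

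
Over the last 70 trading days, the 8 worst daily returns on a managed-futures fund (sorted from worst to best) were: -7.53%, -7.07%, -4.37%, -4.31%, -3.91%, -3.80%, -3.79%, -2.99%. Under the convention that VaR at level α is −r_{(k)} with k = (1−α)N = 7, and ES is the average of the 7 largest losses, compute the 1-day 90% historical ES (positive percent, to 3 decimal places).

The 7 worst returns sum to -34.78%.
ES = −(-34.78%) / 7 = 4.9685…% ≈ 4.969%.

4.969%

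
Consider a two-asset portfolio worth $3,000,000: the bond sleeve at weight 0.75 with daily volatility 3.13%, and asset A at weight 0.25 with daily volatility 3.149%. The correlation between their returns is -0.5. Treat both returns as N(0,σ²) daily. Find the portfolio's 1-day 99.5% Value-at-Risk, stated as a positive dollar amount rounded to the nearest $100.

$159,900

σ_p² = 0.75²·3.13² + 0.25²·3.149² + 2·-0.5·0.75·0.25·3.13·3.149 = 4.2824 (%²).
σ_p = √4.2824 = 2.069%.
At 99.5%, z = 2.576.
VaR = 2.576 × 2.069% = 5.330%; on $3,000,000 that is $159,900.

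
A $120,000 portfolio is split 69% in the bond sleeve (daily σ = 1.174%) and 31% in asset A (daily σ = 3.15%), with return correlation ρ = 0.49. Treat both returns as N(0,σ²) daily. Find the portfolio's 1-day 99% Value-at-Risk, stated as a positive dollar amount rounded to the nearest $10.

σ_p² = 0.69²·1.174² + 0.31²·3.15² + 2·0.49·0.69·0.31·1.174·3.15 = 2.3850 (%²).
σ_p = √2.3850 = 1.544%.
At 99%, z = 2.326.
VaR = 2.326 × 1.544% = 3.591%; on $120,000 that is $4,309.

$4,310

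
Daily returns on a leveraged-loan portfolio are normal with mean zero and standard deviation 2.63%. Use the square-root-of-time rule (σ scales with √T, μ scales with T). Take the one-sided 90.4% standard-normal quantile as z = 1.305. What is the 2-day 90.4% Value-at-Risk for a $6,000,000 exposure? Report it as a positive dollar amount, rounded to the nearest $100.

$291,200

σ_{2d} = 2.63% × √2 = 3.719%.
VaR = 1.305 × 3.719% = 4.853%.
On $6,000,000: 0.04853 × $6,000,000 = $291,180.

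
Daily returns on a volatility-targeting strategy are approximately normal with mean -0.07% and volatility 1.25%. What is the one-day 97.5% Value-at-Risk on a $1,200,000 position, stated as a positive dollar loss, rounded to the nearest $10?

$30,240

At 97.5% one-sided, z = 1.960.
VaR = −μ + z·σ = −(-0.07%) + 1.960 × 1.25% = 2.520%.
On $1,200,000: 0.02520 × $1,200,000 = $30,240.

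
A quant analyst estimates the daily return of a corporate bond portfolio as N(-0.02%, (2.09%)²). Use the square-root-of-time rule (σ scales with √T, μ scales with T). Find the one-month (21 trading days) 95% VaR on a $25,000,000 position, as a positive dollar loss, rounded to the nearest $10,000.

$4,040,000

At 95%, z = 1.645.
σ_{21d} = 2.09% × √21 = 9.578%; μ_{21d} = 21 × -0.02% = -0.420%.
VaR = −(-0.420%) + 1.645 × 9.578% = 16.176%.
On $25,000,000: 0.16176 × $25,000,000 = $4,044,000.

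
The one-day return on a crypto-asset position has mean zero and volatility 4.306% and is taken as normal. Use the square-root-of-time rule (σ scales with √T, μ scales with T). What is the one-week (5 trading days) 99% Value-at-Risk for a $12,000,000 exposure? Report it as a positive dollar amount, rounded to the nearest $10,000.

$2,690,000

At 99%, z = 2.326.
σ_{5d} = 4.306% × √5 = 9.629%.
VaR = 2.326 × 9.629% = 22.397%.
On $12,000,000: 0.22397 × $12,000,000 = $2,687,640.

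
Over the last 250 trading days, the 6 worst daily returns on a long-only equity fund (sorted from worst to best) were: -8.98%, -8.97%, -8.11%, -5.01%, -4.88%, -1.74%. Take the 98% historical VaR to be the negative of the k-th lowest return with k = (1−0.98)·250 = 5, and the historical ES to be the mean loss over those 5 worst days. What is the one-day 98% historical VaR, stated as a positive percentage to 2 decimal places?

k = 5; the 5th lowest return is -4.88%, so VaR = 4.88%.

4.88%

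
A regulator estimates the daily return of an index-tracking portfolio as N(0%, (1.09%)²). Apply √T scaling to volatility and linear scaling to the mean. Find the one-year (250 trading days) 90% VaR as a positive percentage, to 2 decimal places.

22.09%

At 90%, z = 1.282.
σ_{250d} = 1.09% × √250 = 17.234%.
VaR = 1.282 × 17.234% = 22.094%.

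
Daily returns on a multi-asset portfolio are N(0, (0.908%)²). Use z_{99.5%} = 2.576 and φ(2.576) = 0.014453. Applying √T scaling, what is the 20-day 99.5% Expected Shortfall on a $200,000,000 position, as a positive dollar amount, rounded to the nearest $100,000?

$23,500,000

σ_{20d} = 0.908% × √20 = 4.061%.
ES multiplier = φ(z)/(1−α) = 0.014453/0.005 = 2.891.
ES = 4.061% × 2.891 = 11.740%; on $200,000,000: $23,480,000.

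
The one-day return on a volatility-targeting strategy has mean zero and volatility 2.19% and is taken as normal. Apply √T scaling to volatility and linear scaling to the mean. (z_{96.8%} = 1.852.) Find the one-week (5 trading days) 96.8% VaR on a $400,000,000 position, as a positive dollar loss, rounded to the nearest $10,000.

σ_{5d} = 2.19% × √5 = 4.897%.
VaR = 1.852 × 4.897% = 9.069%.
On $400,000,000: 0.09069 × $400,000,000 = $36,276,000.

$36,280,000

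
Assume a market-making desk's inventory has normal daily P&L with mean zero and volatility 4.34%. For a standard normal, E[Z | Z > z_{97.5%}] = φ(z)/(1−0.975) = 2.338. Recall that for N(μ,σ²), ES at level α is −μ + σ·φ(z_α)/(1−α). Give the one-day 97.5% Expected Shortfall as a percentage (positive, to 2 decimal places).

ES = 4.34% × 2.338 = 10.147%.

10.15%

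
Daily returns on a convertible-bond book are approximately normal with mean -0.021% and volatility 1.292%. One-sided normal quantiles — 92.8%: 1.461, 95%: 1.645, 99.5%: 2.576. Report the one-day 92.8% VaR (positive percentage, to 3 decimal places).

VaR = −μ + z·σ = −(-0.021%) + 1.461 × 1.292% = 1.909%.

1.909%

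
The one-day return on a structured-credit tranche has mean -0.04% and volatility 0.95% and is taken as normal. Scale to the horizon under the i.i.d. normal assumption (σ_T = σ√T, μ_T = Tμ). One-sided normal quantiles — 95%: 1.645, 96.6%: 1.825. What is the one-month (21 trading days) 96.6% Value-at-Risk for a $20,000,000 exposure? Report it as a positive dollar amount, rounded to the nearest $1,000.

σ_{21d} = 0.95% × √21 = 4.353%; μ_{21d} = 21 × -0.04% = -0.840%.
VaR = −(-0.840%) + 1.825 × 4.353% = 8.784%.
On $20,000,000: 0.08784 × $20,000,000 = $1,756,800.

$1,757,000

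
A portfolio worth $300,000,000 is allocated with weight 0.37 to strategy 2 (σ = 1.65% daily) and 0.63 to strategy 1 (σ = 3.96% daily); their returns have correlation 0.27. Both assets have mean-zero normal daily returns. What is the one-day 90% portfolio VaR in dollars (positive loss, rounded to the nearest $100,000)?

σ_p² = 0.37²·1.65² + 0.63²·3.96² + 2·0.27·0.37·0.63·1.65·3.96 = 7.4192 (%²).
σ_p = √7.4192 = 2.724%.
At 90%, z = 1.282.
VaR = 1.282 × 2.724% = 3.492%; on $300,000,000 that is $10,476,000.

$10,500,000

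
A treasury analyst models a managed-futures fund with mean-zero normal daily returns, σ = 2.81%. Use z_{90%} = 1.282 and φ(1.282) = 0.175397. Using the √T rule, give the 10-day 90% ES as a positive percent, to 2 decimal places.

σ_{10d} = 2.81% × √10 = 8.886%.
ES multiplier = φ(z)/(1−α) = 0.175397/0.1 = 1.754.
ES = 8.886% × 1.754 = 15.586%.

15.59%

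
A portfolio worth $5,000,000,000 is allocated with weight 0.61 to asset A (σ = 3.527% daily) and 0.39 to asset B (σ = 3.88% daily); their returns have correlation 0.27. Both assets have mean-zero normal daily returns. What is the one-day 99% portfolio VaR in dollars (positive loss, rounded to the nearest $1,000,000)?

σ_p² = 0.61²·3.527² + 0.39²·3.88² + 2·0.27·0.61·0.39·3.527·3.88 = 8.6766 (%²).
σ_p = √8.6766 = 2.946%.
At 99%, z = 2.326.
VaR = 2.326 × 2.946% = 6.852%; on $5,000,000,000 that is $342,600,000.

$343,000,000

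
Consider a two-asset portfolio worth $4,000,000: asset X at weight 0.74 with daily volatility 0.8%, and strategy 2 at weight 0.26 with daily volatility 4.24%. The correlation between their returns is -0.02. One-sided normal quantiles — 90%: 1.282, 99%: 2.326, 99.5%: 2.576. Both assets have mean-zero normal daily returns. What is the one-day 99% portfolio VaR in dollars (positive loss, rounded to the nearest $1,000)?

$115,000

σ_p² = 0.74²·0.8² + 0.26²·4.24² + 2·-0.02·0.74·0.26·0.8·4.24 = 1.5396 (%²).
σ_p = √1.5396 = 1.241%.
VaR = 2.326 × 1.241% = 2.887%; on $4,000,000 that is $115,480.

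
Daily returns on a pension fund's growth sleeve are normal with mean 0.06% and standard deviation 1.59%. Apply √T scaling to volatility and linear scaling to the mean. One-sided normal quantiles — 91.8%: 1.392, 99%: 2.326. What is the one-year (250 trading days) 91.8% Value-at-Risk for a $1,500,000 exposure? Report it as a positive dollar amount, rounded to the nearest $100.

$299,900

σ_{250d} = 1.59% × √250 = 25.140%; μ_{250d} = 250 × 0.06% = 15.000%.
VaR = −(15.000%) + 1.392 × 25.140% = 19.995%.
On $1,500,000: 0.19995 × $1,500,000 = $299,925.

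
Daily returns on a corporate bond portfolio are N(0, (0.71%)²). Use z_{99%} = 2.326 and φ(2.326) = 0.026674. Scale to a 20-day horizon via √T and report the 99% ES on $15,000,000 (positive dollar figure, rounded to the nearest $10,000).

σ_{20d} = 0.71% × √20 = 3.175%.
ES multiplier = φ(z)/(1−α) = 0.026674/0.01 = 2.667.
ES = 3.175% × 2.667 = 8.468%; on $15,000,000: $1,270,200.

$1,270,000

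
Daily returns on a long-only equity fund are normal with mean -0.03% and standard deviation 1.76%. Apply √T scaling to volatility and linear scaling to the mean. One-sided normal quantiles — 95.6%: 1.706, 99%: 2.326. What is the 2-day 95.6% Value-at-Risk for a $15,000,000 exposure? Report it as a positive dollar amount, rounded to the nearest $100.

σ_{2d} = 1.76% × √2 = 2.489%; μ_{2d} = 2 × -0.03% = -0.060%.
VaR = −(-0.060%) + 1.706 × 2.489% = 4.306%.
On $15,000,000: 0.04306 × $15,000,000 = $645,900.

$645,900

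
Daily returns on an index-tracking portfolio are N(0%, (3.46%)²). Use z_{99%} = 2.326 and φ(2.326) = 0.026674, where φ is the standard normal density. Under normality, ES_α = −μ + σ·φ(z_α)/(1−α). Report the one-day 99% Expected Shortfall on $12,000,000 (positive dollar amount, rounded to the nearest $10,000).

Tail multiplier: φ(z)/(1−α) = 0.026674 / 0.01 = 2.667.
ES = 3.46% × 2.667 = 9.228%.
On $12,000,000: 0.09228 × $12,000,000 = $1,107,360.

$1,110,000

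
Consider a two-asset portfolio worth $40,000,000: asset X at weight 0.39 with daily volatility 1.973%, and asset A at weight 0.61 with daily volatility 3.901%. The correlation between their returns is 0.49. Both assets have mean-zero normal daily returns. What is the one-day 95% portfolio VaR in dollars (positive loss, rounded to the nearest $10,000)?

σ_p² = 0.39²·1.973² + 0.61²·3.901² + 2·0.49·0.39·0.61·1.973·3.901 = 8.0490 (%²).
σ_p = √8.0490 = 2.837%.
At 95%, z = 1.645.
VaR = 1.645 × 2.837% = 4.667%; on $40,000,000 that is $1,866,800.

$1,870,000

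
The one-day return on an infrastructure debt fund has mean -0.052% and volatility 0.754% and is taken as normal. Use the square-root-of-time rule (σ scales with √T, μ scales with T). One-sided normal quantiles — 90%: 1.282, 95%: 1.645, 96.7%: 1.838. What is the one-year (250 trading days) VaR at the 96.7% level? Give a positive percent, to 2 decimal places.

34.91%

σ_{250d} = 0.754% × √250 = 11.922%; μ_{250d} = 250 × -0.052% = -13.000%.
VaR = −(-13.000%) + 1.838 × 11.922% = 34.913%.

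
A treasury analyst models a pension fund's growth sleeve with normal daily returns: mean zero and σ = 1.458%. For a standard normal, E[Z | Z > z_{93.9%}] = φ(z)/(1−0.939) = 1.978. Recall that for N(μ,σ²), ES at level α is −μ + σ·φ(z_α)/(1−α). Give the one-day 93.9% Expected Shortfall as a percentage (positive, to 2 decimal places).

2.88%

ES = 1.458% × 1.978 = 2.884%.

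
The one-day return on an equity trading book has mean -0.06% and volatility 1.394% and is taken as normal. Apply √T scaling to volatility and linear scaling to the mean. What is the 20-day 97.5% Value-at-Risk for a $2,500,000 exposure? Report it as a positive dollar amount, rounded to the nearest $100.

At 97.5%, z = 1.960.
σ_{20d} = 1.394% × √20 = 6.234%; μ_{20d} = 20 × -0.06% = -1.200%.
VaR = −(-1.200%) + 1.960 × 6.234% = 13.419%.
On $2,500,000: 0.13419 × $2,500,000 = $335,475.

$335,500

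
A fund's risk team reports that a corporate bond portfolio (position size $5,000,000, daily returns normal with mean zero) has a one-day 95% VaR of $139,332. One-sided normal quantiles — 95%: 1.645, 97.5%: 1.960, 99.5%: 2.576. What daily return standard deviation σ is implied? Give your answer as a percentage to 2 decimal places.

VaR as a fraction: $139,332 / $5,000,000 = 2.787%.
σ = VaR / z = 2.787% / 1.645 = 1.694%.

1.69%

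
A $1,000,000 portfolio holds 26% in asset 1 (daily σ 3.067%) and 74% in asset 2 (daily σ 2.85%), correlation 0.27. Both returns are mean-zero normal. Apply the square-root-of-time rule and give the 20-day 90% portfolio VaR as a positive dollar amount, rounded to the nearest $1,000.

$140,000

σ_p = √(0.26²·3.067² + 0.74²·2.85² + 2·0.27·0.26·0.74·3.067·2.85) = 2.448%.
σ_{20d} = 2.448% × √20 = 10.948%.
z(90%) = 1.282.
VaR = 1.282 × 10.948% = 14.035%; on $1,000,000 that is $140,350.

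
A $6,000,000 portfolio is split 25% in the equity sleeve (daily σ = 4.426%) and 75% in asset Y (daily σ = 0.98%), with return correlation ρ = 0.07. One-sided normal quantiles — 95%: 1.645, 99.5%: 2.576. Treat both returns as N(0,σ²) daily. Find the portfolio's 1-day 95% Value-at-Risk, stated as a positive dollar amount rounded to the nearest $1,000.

σ_p² = 0.25²·4.426² + 0.75²·0.98² + 2·0.07·0.25·0.75·4.426·0.98 = 1.8784 (%²).
σ_p = √1.8784 = 1.371%.
VaR = 1.645 × 1.371% = 2.255%; on $6,000,000 that is $135,300.

$135,000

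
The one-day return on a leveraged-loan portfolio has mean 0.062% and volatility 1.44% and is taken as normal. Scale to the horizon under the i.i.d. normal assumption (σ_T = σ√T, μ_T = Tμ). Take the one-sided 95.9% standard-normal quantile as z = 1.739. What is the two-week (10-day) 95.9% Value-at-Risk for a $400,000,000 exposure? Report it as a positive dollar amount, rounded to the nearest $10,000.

σ_{10d} = 1.44% × √10 = 4.554%; μ_{10d} = 10 × 0.062% = 0.620%.
VaR = −(0.620%) + 1.739 × 4.554% = 7.299%.
On $400,000,000: 0.07299 × $400,000,000 = $29,196,000.

$29,200,000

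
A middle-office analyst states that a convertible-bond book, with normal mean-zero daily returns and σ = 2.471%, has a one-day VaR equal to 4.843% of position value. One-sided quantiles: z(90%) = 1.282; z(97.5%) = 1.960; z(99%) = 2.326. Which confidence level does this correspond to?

Implied z = VaR/σ = 4.843 / 2.471 = 1.960.
This matches z(97.5%) = 1.960.

97.5%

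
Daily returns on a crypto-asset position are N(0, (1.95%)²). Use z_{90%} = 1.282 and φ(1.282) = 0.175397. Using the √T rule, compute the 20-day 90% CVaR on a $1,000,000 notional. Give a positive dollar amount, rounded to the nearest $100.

$153,000

σ_{20d} = 1.95% × √20 = 8.721%.
ES multiplier = φ(z)/(1−α) = 0.175397/0.1 = 1.754.
ES = 8.721% × 1.754 = 15.297%; on $1,000,000: $152,970.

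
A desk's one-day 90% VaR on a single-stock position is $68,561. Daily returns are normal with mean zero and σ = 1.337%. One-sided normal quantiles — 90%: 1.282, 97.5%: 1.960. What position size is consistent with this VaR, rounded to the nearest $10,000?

$4,000,000

VaR as a fraction of value: z·σ = 1.282 × 1.337% = 1.71403%.
Position = $68,561 / 0.0171403 = $3,999,979.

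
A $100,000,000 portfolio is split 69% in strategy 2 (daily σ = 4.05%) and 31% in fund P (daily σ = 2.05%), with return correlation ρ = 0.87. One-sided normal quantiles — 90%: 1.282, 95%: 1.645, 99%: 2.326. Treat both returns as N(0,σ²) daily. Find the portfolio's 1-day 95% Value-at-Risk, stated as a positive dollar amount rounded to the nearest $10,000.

σ_p² = 0.69²·4.05² + 0.31²·2.05² + 2·0.87·0.69·0.31·4.05·2.05 = 11.3032 (%²).
σ_p = √11.3032 = 3.362%.
VaR = 1.645 × 3.362% = 5.530%; on $100,000,000 that is $5,530,000.

$5,530,000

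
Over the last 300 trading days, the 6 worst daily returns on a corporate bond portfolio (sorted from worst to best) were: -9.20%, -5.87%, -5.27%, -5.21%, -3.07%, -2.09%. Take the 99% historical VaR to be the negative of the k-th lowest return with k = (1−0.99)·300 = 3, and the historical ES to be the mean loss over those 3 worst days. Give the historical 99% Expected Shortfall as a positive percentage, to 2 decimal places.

6.78%

The 3 worst returns sum to -20.34%.
ES = −(-20.34%) / 3 = 6.78%.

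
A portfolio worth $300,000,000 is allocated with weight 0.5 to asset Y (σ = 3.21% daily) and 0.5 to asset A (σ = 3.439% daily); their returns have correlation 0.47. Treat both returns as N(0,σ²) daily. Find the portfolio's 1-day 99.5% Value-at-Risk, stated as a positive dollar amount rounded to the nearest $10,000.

$22,030,000

σ_p² = 0.5²·3.21² + 0.5²·3.439² + 2·0.47·0.5·0.5·3.21·3.439 = 8.1269 (%²).
σ_p = √8.1269 = 2.851%.
At 99.5%, z = 2.576.
VaR = 2.576 × 2.851% = 7.344%; on $300,000,000 that is $22,032,000.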